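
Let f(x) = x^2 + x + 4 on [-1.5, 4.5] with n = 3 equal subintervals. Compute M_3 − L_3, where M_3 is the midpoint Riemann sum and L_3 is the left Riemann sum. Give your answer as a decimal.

M_3 = 62.5.
L_3 = 44.5.
M_3 − L_3 = 18.

18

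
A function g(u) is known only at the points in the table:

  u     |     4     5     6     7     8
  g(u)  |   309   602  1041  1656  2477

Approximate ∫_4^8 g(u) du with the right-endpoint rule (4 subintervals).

5776

Δu = 1.
Sum = 1·[602 + 1041 + 1656 + 2477] = 5776.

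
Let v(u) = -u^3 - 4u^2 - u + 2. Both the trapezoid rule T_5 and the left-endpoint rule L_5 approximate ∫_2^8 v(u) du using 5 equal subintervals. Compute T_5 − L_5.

-450

T_5 = -1737.36.
L_5 = -1287.36.
T_5 − L_5 = -450.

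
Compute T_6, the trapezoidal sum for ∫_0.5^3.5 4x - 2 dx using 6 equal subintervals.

18

Δx = (3.5 − 0.5)/6 = 0.5.
f(0.5) = 0, f(1) = 2, f(1.5) = 4, f(2) = 6, f(2.5) = 8, f(3) = 10, f(3.5) = 12.
T_6 = (Δx/2)·[f(x_0) + 2f(x_1) + ... + 2f(x_{5}) + f(x_6)].
Sum = 18.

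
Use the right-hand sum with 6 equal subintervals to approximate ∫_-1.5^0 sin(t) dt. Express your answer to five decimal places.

Δt = (0 − (-1.5))/6 = 0.25.
Right endpoints: -1.25, -1, -0.75, -0.5, -0.25, 0.
f(-1.25) ≈ -0.94898, f(-1) ≈ -0.84147, f(-0.75) ≈ -0.68164, f(-0.5) ≈ -0.47943, f(-0.25) ≈ -0.24740, f(0) ≈ 0.00000.
Sum = Δt · [f(-1.25) + f(-1) + f(-0.75) + ...].
Sum ≈ -0.79973.

-0.79973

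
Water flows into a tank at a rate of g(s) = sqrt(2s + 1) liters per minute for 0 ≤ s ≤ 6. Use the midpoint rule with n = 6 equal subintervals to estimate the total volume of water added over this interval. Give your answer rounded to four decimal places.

Δs = (6 − 0)/6 = 1.
Midpoints: 0.5, 1.5, 2.5, 3.5, 4.5, 5.5.
g(0.5) ≈ 1.4142, g(1.5) ≈ 2.0000, g(2.5) ≈ 2.4495, g(3.5) ≈ 2.8284, g(4.5) ≈ 3.1623, g(5.5) ≈ 3.4641.
Sum = Δs · [g(0.5) + g(1.5) + g(2.5) + ...].
Sum ≈ 15.3185.

15.3185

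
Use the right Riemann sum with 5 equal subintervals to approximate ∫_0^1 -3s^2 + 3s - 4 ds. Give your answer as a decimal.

-3.52

Δs = (1 − 0)/5 = 0.2.
Right endpoints: 0.2, 0.4, 0.6, 0.8, 1.
f(0.2) = -3.52, f(0.4) = -3.28, f(0.6) = -3.28, f(0.8) = -3.52, f(1) = -4.
Sum = Δs · [f(0.2) + f(0.4) + f(0.6) + f(0.8) + f(1)].
Sum = -3.52.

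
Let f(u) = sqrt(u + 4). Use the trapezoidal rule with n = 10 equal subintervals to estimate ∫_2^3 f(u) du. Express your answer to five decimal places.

2.54887

Δu = (3 − 2)/10 = 0.1.
f(2) ≈ 2.44949, f(2.1) ≈ 2.46982, f(2.2) ≈ 2.48998, f(2.3) ≈ 2.50998, f(2.4) ≈ 2.52982, f(2.5) ≈ 2.54951, f(2.6) ≈ 2.56905, f(2.7) ≈ 2.58844, f(2.8) ≈ 2.60768, f(2.9) ≈ 2.62679, f(3) ≈ 2.64575.
T_10 = (Δu/2)·[f(u_0) + 2f(u_1) + ... + 2f(u_{9}) + f(u_10)].
Sum ≈ 2.54887.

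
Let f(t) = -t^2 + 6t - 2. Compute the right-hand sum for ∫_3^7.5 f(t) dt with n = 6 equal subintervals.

Δt = (7.5 − 3)/6 = 0.75.
Right endpoints: 3.75, 4.5, 5.25, 6, 6.75, 7.5.
f(3.75) = 6.4375, f(4.5) = 4.75, f(5.25) = 1.9375, f(6) = -2, f(6.75) = -7.0625, f(7.5) = -13.25.
Sum = Δt · [f(3.75) + f(4.5) + f(5.25) + ...].
Sum = -6.890625.

-6.890625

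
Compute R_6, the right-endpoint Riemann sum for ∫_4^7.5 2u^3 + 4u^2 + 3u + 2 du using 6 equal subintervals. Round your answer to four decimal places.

2264.9962

Δu = (7.5 − 4)/6 = 7/12.
Right endpoints: 55/12, 31/6, 5.75, 19/3, 83/12, 7.5.
f(55/12) = 252583/864, f(31/6) = 43213/108, f(5.75) = 531.71875, f(19/3) = 18617/27, f(83/12) = 756779/864, f(7.5) = 1093.25.
Sum = Δu · [f(55/12) + f(31/6) + f(5.75) + ...].
Sum ≈ 2264.9962.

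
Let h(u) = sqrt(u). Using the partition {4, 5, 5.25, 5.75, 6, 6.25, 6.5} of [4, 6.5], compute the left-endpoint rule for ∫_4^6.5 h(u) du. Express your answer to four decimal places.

Subinterval widths: 1, 0.25, 0.5, 0.25, 0.25, 0.25.
Left endpoints: 4, 5, 5.25, 5.75, 6, 6.25.
h(4) ≈ 2.0000, h(5) ≈ 2.2361, h(5.25) ≈ 2.2913, h(5.75) ≈ 2.3979, h(6) ≈ 2.4495, h(6.25) ≈ 2.5000.
Sum = Σ Δu_i · h(u_i).
Sum ≈ 5.5415.

5.5415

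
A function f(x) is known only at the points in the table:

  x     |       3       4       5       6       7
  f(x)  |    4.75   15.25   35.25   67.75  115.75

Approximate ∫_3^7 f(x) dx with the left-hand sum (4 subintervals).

123

Δx = 1.
Sum = 1·[4.75 + 15.25 + 35.25 + 67.75] = 123.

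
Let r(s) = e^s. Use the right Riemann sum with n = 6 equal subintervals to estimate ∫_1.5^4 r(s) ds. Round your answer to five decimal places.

Δs = (4 − 1.5)/6 = 5/12.
Right endpoints: 23/12, 7/3, 2.75, 19/6, 43/12, 4.
r(23/12) ≈ 6.79826, r(7/3) ≈ 10.31226, r(2.75) ≈ 15.64263, r(19/6) ≈ 23.72826, r(43/12) ≈ 35.99332, r(4) ≈ 54.59815.
Sum = Δs · [r(23/12) + r(7/3) + r(2.75) + ...].
Sum ≈ 61.28037.

61.28037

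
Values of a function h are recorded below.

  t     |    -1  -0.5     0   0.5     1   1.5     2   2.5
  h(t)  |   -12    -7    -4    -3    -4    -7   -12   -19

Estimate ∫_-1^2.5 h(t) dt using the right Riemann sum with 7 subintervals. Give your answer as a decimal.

-28

Δt = 0.5.
Sum = 0.5·[(-7) + (-4) + (-3) + (-4) + (-7) + (-12) + (-19)] = -28.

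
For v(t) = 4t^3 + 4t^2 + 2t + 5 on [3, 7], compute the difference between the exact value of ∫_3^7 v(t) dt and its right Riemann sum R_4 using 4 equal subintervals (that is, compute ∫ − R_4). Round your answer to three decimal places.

Exact integral: ∫_3^7 v(t) dt ≈ 2801.33333.
R_4 = 3560.
Error ≈ 2801.33333 − 3560 ≈ -758.667.

-758.667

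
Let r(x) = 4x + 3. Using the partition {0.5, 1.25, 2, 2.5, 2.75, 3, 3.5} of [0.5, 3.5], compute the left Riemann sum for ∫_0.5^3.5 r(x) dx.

29.5

Subinterval widths: 0.75, 0.75, 0.5, 0.25, 0.25, 0.5.
Left endpoints: 0.5, 1.25, 2, 2.5, 2.75, 3.
r(0.5) = 5, r(1.25) = 8, r(2) = 11, r(2.5) = 13, r(2.75) = 14, r(3) = 15.
Sum = Σ Δx_i · r(x_i).
Sum = 29.5.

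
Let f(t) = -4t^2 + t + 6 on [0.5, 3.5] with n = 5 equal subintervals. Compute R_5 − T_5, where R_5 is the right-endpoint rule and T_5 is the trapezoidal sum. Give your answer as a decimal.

R_5 = -47.22.
T_5 = -33.72.
R_5 − T_5 = -13.5.

-13.5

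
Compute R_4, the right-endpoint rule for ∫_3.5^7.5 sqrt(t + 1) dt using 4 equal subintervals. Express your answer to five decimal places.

10.54881

Δt = (7.5 − 3.5)/4 = 1.
Right endpoints: 4.5, 5.5, 6.5, 7.5.
f(4.5) ≈ 2.34521, f(5.5) ≈ 2.54951, f(6.5) ≈ 2.73861, f(7.5) ≈ 2.91548.
Sum = Δt · [f(4.5) + f(5.5) + f(6.5) + f(7.5)].
Sum ≈ 10.54881.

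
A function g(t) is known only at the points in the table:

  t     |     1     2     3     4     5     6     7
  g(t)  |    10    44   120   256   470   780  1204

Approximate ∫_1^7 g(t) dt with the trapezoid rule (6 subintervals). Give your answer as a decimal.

Δt = 1.
T_6 = (1/2)·[10 + 2·44 + 2·120 + 2·256 + 2·470 + 2·780 + 1204] = 2277.

2277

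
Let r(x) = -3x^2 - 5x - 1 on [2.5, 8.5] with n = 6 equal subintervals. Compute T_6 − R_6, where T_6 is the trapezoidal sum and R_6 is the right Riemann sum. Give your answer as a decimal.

T_6 = -772.5.
R_6 = -886.5.
T_6 − R_6 = 114.

114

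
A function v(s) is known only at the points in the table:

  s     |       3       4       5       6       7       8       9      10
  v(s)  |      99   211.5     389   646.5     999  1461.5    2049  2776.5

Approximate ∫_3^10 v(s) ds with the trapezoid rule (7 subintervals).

Δs = 1.
T_7 = (1/2)·[99 + 2·211.5 + 2·389 + 2·646.5 + 2·999 + 2·1461.5 + 2·2049 + 2776.5] = 7194.25.

7194.25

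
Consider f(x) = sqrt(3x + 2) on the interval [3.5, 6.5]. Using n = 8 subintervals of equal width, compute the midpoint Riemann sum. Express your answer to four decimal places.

12.3333

Δx = (6.5 − 3.5)/8 = 0.375.
Midpoints: 3.6875, 4.0625, 4.4375, 4.8125, 5.1875, 5.5625, 5.9375, 6.3125.
f(3.6875) ≈ 3.6142, f(4.0625) ≈ 3.7666, f(4.4375) ≈ 3.9131, f(4.8125) ≈ 4.0543, f(5.1875) ≈ 4.1908, f(5.5625) ≈ 4.3229, f(5.9375) ≈ 4.4511, f(6.3125) ≈ 4.5758.
Sum = Δx · [f(3.6875) + f(4.0625) + f(4.4375) + ...].
Sum ≈ 12.3333.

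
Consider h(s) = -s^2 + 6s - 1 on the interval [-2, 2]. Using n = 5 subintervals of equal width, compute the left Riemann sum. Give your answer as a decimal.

-19.36

Δs = (2 − (-2))/5 = 0.8.
Left endpoints: -2, -1.2, -0.4, 0.4, 1.2.
h(-2) = -17, h(-1.2) = -9.64, h(-0.4) = -3.56, h(0.4) = 1.24, h(1.2) = 4.76.
Sum = Δs · [h(-2) + h(-1.2) + h(-0.4) + h(0.4) + h(1.2)].
Sum = -19.36.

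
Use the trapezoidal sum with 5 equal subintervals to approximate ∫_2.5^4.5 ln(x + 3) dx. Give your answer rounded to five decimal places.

Δx = (4.5 − 2.5)/5 = 0.4.
f(2.5) ≈ 1.70475, f(2.9) ≈ 1.77495, f(3.3) ≈ 1.84055, f(3.7) ≈ 1.90211, f(4.1) ≈ 1.96009, f(4.5) ≈ 2.01490.
T_5 = (Δx/2)·[f(x_0) + 2f(x_1) + ... + 2f(x_{4}) + f(x_5)].
Sum ≈ 3.73501.

3.73501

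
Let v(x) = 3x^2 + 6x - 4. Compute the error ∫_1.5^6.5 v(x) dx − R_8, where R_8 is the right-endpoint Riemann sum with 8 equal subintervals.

-47.8515625

Exact integral: ∫_1.5^6.5 v(x) dx = 371.25.
R_8 = 419.1015625.
Error = 371.25 − 419.1015625 = -47.8515625.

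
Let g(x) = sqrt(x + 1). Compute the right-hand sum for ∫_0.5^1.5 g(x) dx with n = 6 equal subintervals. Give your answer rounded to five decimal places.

1.43997

Δx = (1.5 − 0.5)/6 = 1/6.
Right endpoints: 2/3, 5/6, 1, 7/6, 4/3, 1.5.
g(2/3) ≈ 1.29099, g(5/6) ≈ 1.35401, g(1) ≈ 1.41421, g(7/6) ≈ 1.47196, g(4/3) ≈ 1.52753, g(1.5) ≈ 1.58114.
Sum = Δx · [g(2/3) + g(5/6) + g(1) + ...].
Sum ≈ 1.43997.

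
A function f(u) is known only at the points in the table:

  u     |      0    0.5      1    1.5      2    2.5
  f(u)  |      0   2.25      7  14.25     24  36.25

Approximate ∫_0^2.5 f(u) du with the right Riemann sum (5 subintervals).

Δu = 0.5.
Sum = 0.5·[2.25 + 7 + 14.25 + 24 + 36.25] = 41.875.

41.875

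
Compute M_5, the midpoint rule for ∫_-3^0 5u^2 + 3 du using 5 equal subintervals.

53.55

Δu = (0 − (-3))/5 = 0.6.
Midpoints: -2.7, -2.1, -1.5, -0.9, -0.3.
f(-2.7) = 39.45, f(-2.1) = 25.05, f(-1.5) = 14.25, f(-0.9) = 7.05, f(-0.3) = 3.45.
Sum = Δu · [f(-2.7) + f(-2.1) + f(-1.5) + f(-0.9) + f(-0.3)].
Sum = 53.55.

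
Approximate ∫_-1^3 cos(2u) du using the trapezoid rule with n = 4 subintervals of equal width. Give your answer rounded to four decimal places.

Δu = (3 − (-1))/4 = 1.
f(-1) ≈ -0.4161, f(0) ≈ 1.0000, f(1) ≈ -0.4161, f(2) ≈ -0.6536, f(3) ≈ 0.9602.
T_4 = (Δu/2)·[f(u_0) + 2f(u_1) + 2f(u_2) + 2f(u_3) + f(u_4)].
Sum ≈ 0.2022.

0.2022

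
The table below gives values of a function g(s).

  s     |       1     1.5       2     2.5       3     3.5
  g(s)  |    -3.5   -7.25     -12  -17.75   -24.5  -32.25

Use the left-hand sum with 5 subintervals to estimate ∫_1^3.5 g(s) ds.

Δs = 0.5.
Sum = 0.5·[(-3.5) + (-7.25) + (-12) + (-17.75) + (-24.5)] = -32.5.

-32.5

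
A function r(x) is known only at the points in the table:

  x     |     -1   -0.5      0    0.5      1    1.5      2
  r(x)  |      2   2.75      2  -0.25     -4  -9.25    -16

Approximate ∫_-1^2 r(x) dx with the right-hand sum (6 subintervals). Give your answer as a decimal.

-12.375

Δx = 0.5.
Sum = 0.5·[2.75 + 2 + (-0.25) + (-4) + (-9.25) + (-16)] = -12.375.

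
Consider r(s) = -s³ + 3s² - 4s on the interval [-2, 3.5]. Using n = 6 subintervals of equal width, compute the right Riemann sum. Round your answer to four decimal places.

-20.6202

Δs = (3.5 − (-2))/6 = 11/12.
Right endpoints: -13/12, -1/6, 0.75, 5/3, 31/12, 3.5.
r(-13/12) = 15769/1728, r(-1/6) = 163/216, r(0.75) = -1.734375, r(5/3) = -80/27, r(31/12) = -13051/1728, r(3.5) = -20.125.
Sum = Δs · [r(-13/12) + r(-1/6) + r(0.75) + ...].
Sum ≈ -20.6202.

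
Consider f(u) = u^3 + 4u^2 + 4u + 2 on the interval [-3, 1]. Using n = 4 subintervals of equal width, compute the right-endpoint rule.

Δu = (1 − (-3))/4 = 1.
Right endpoints: -2, -1, 0, 1.
f(-2) = 2, f(-1) = 1, f(0) = 2, f(1) = 11.
Sum = Δu · [f(-2) + f(-1) + f(0) + f(1)].
Sum = 16.

16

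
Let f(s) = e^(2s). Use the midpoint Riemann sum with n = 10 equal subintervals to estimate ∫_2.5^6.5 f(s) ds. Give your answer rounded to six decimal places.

Δs = (6.5 − 2.5)/10 = 0.4.
Midpoints: 2.7, 3.1, 3.5, 3.9, 4.3, 4.7, 5.1, 5.5, 5.9, 6.3.
f(2.7) ≈ 221.406416, f(3.1) ≈ 492.749041, f(3.5) ≈ 1096.633158, f(3.9) ≈ 2440.601978, f(4.3) ≈ 5431.659591, f(4.7) ≈ 12088.380730, f(5.1) ≈ 26903.186074, f(5.5) ≈ 59874.141715, f(5.9) ≈ 133252.352946, f(6.3) ≈ 296558.565298.
Sum = Δs · [f(2.7) + f(3.1) + f(3.5) + ...].
Sum ≈ 215343.870779.

215343.870779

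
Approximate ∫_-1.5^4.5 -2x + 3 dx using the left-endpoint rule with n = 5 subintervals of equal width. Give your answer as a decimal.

Δx = (4.5 − (-1.5))/5 = 1.2.
Left endpoints: -1.5, -0.3, 0.9, 2.1, 3.3.
f(-1.5) = 6, f(-0.3) = 3.6, f(0.9) = 1.2, f(2.1) = -1.2, f(3.3) = -3.6.
Sum = Δx · [f(-1.5) + f(-0.3) + f(0.9) + f(2.1) + f(3.3)].
Sum = 7.2.

7.2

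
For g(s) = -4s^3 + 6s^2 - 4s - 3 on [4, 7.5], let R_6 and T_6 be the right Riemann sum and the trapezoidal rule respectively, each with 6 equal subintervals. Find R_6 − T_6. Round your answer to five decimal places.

-351.16667

R_6 = -2646.984375.
T_6 ≈ -2295.8177083.
R_6 − T_6 ≈ -351.16667.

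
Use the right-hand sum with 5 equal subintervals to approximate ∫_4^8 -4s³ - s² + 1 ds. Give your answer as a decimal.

Δs = (8 − 4)/5 = 0.8.
Right endpoints: 4.8, 5.6, 6.4, 7.2, 8.
f(4.8) = -464.408, f(5.6) = -732.824, f(6.4) = -1088.536, f(7.2) = -1543.832, f(8) = -2111.
Sum = Δs · [f(4.8) + f(5.6) + f(6.4) + f(7.2) + f(8)].
Sum = -4752.48.

-4752.48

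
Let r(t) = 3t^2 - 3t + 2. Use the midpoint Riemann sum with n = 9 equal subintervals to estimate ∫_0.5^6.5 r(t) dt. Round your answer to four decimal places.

222.8333

Δt = (6.5 − 0.5)/9 = 2/3.
Midpoints: 5/6, 1.5, 13/6, 17/6, 3.5, 25/6, 29/6, 5.5, 37/6.
r(5/6) = 19/12, r(1.5) = 4.25, r(13/6) = 115/12, r(17/6) = 211/12, r(3.5) = 28.25, r(25/6) = 499/12, r(29/6) = 691/12, r(5.5) = 76.25, r(37/6) = 1171/12.
Sum = Δt · [r(5/6) + r(1.5) + r(13/6) + ...].
Sum ≈ 222.8333.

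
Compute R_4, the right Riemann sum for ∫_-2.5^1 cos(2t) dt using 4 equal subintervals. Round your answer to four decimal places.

-0.3243

Δt = (1 − (-2.5))/4 = 0.875.
Right endpoints: -1.625, -0.75, 0.125, 1.
f(-1.625) ≈ -0.9941, f(-0.75) ≈ 0.0707, f(0.125) ≈ 0.9689, f(1) ≈ -0.4161.
Sum = Δt · [f(-1.625) + f(-0.75) + f(0.125) + f(1)].
Sum ≈ -0.3243.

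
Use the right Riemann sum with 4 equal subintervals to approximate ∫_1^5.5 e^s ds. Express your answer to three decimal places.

403.082

Δs = (5.5 − 1)/4 = 1.125.
Right endpoints: 2.125, 3.25, 4.375, 5.5.
f(2.125) ≈ 8.373, f(3.25) ≈ 25.790, f(4.375) ≈ 79.440, f(5.5) ≈ 244.692.
Sum = Δs · [f(2.125) + f(3.25) + f(4.375) + f(5.5)].
Sum ≈ 403.082.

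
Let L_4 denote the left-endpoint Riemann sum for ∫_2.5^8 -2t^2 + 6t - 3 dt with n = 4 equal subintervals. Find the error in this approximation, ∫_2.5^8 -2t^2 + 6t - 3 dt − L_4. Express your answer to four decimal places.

Exact integral: ∫_2.5^8 f(t) dt ≈ -174.166667.
L_4 = -120.9140625.
Error ≈ -174.166667 − (-120.9140625) ≈ -53.2526.

-53.2526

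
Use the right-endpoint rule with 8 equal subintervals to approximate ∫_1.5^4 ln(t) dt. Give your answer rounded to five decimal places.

2.58685

Δt = (4 − 1.5)/8 = 0.3125.
Right endpoints: 1.8125, 2.125, 2.4375, 2.75, 3.0625, 3.375, 3.6875, 4.
f(1.8125) ≈ 0.59471, f(2.125) ≈ 0.75377, f(2.4375) ≈ 0.89097, f(2.75) ≈ 1.01160, f(3.0625) ≈ 1.11923, f(3.375) ≈ 1.21640, f(3.6875) ≈ 1.30495, f(4) ≈ 1.38629.
Sum = Δt · [f(1.8125) + f(2.125) + f(2.4375) + ...].
Sum ≈ 2.58685.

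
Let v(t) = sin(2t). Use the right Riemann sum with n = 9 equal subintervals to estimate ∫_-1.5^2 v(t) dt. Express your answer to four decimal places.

-0.2793

Δt = (2 − (-1.5))/9 = 7/18.
Right endpoints: -10/9, -13/18, -1/3, 1/18, 4/9, 5/6, 11/9, 29/18, 2.
v(-10/9) ≈ -0.7952, v(-13/18) ≈ -0.9920, v(-1/3) ≈ -0.6184, v(1/18) ≈ 0.1109, v(4/9) ≈ 0.7764, v(5/6) ≈ 0.9954, v(11/9) ≈ 0.6420, v(29/18) ≈ -0.0805, v(2) ≈ -0.7568.
Sum = Δt · [v(-10/9) + v(-13/18) + v(-1/3) + ...].
Sum ≈ -0.2793.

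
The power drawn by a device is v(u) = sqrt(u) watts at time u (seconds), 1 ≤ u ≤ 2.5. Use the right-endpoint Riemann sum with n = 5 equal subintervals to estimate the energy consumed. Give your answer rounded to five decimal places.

2.05436

Δu = (2.5 − 1)/5 = 0.3.
Right endpoints: 1.3, 1.6, 1.9, 2.2, 2.5.
v(1.3) ≈ 1.14018, v(1.6) ≈ 1.26491, v(1.9) ≈ 1.37840, v(2.2) ≈ 1.48324, v(2.5) ≈ 1.58114.
Sum = Δu · [v(1.3) + v(1.6) + v(1.9) + v(2.2) + v(2.5)].
Sum ≈ 2.05436.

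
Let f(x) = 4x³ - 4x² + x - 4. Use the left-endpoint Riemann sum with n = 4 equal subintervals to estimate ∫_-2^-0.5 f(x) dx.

-43.98046875

Δx = (-0.5 − (-2))/4 = 0.375.
Left endpoints: -2, -1.625, -1.25, -0.875.
f(-2) = -54, f(-1.625) = -33.3515625, f(-1.25) = -19.3125, f(-0.875) = -10.6171875.
Sum = Δx · [f(-2) + f(-1.625) + f(-1.25) + f(-0.875)].
Sum = -43.98046875.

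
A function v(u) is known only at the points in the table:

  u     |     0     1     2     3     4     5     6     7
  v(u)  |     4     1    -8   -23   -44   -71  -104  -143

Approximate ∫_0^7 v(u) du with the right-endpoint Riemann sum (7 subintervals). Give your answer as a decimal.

Δu = 1.
Sum = 1·[1 + (-8) + (-23) + (-44) + (-71) + (-104) + (-143)] = -392.

-392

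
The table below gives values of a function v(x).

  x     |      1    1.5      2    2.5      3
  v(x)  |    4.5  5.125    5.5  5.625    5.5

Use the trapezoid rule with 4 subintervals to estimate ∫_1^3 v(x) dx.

Δx = 0.5.
T_4 = (0.5/2)·[4.5 + 2·5.125 + 2·5.5 + 2·5.625 + 5.5] = 10.625.

10.625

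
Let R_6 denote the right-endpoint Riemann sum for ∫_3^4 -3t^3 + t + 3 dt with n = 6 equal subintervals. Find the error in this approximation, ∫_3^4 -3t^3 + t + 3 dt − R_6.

Exact integral: ∫_3^4 f(t) dt = -124.75.
R_6 = -134.0625.
Error = -124.75 − (-134.0625) = 9.3125.

9.3125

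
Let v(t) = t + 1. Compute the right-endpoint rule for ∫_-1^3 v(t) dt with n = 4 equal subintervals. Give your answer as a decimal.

Δt = (3 − (-1))/4 = 1.
Right endpoints: 0, 1, 2, 3.
v(0) = 1, v(1) = 2, v(2) = 3, v(3) = 4.
Sum = Δt · [v(0) + v(1) + v(2) + v(3)].
Sum = 10.

10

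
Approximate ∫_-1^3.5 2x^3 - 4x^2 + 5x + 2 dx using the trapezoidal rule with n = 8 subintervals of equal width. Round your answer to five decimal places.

53.98682

Δx = (3.5 − (-1))/8 = 0.5625.
f(-1) = -9, f(-0.4375) = -2295/2048, f(0.125) = 2.56640625, f(0.6875) = 8595/2048, f(1.25) = 5.90625, f(1.8125) = 20133/2048, f(2.375) = 18.10546875, f(2.9375) = 67311/2048, f(3.5) = 56.25.
T_8 = (Δx/2)·[f(x_0) + 2f(x_1) + ... + 2f(x_{7}) + f(x_8)].
Sum ≈ 53.98682.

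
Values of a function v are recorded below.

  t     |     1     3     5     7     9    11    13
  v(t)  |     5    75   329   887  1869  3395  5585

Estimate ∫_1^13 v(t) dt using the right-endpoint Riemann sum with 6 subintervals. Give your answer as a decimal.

24280

Δt = 2.
Sum = 2·[75 + 329 + 887 + 1869 + 3395 + 5585] = 24280.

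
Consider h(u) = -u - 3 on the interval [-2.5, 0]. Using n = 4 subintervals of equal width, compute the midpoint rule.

-4.375

Δu = (0 − (-2.5))/4 = 0.625.
Midpoints: -2.1875, -1.5625, -0.9375, -0.3125.
h(-2.1875) = -0.8125, h(-1.5625) = -1.4375, h(-0.9375) = -2.0625, h(-0.3125) = -2.6875.
Sum = Δu · [h(-2.1875) + h(-1.5625) + h(-0.9375) + h(-0.3125)].
Sum = -4.375.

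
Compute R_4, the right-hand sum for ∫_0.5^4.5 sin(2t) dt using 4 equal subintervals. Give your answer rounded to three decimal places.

0.251

Δt = (4.5 − 0.5)/4 = 1.
Right endpoints: 1.5, 2.5, 3.5, 4.5.
f(1.5) ≈ 0.141, f(2.5) ≈ -0.959, f(3.5) ≈ 0.657, f(4.5) ≈ 0.412.
Sum = Δt · [f(1.5) + f(2.5) + f(3.5) + f(4.5)].
Sum ≈ 0.251.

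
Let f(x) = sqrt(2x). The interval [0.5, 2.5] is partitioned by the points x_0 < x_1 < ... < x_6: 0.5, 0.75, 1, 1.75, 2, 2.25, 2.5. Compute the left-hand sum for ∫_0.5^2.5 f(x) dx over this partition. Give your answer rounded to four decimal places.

3.1149

Subinterval widths: 0.25, 0.25, 0.75, 0.25, 0.25, 0.25.
Left endpoints: 0.5, 0.75, 1, 1.75, 2, 2.25.
f(0.5) ≈ 1.0000, f(0.75) ≈ 1.2247, f(1) ≈ 1.4142, f(1.75) ≈ 1.8708, f(2) ≈ 2.0000, f(2.25) ≈ 2.1213.
Sum = Σ Δx_i · f(x_i).
Sum ≈ 3.1149.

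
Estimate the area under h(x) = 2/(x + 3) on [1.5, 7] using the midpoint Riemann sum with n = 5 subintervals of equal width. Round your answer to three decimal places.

1.593

Δx = (7 − 1.5)/5 = 1.1.
Midpoints: 2.05, 3.15, 4.25, 5.35, 6.45.
h(2.05) = 40/101, h(3.15) = 40/123, h(4.25) = 8/29, h(5.35) = 40/167, h(6.45) = 40/189.
Sum = Δx · [h(2.05) + h(3.15) + h(4.25) + h(5.35) + h(6.45)].
Sum ≈ 1.593.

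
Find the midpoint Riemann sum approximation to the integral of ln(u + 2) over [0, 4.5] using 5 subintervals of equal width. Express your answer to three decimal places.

6.292

Δu = (4.5 − 0)/5 = 0.9.
Midpoints: 0.45, 1.35, 2.25, 3.15, 4.05.
f(0.45) ≈ 0.896, f(1.35) ≈ 1.209, f(2.25) ≈ 1.447, f(3.15) ≈ 1.639, f(4.05) ≈ 1.800.
Sum = Δu · [f(0.45) + f(1.35) + f(2.25) + f(3.15) + f(4.05)].
Sum ≈ 6.292.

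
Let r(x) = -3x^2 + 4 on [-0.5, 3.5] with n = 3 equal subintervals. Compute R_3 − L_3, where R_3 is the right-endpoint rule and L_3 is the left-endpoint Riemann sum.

-48

R_3 ≈ -54.55555556.
L_3 ≈ -6.55555556.
R_3 − L_3 = -48.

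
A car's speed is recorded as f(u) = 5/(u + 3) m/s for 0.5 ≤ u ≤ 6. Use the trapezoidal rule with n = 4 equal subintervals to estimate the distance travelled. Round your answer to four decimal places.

Δu = (6 − 0.5)/4 = 1.375.
f(0.5) = 10/7, f(1.875) = 40/39, f(3.25) = 0.8, f(4.625) = 40/61, f(6) = 5/9.
T_4 = (Δu/2)·[f(u_0) + 2f(u_1) + 2f(u_2) + 2f(u_3) + f(u_4)].
Sum ≈ 4.7760.

4.7760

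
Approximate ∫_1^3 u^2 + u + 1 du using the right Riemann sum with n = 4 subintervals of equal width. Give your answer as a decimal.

Δu = (3 − 1)/4 = 0.5.
Right endpoints: 1.5, 2, 2.5, 3.
f(1.5) = 4.75, f(2) = 7, f(2.5) = 9.75, f(3) = 13.
Sum = Δu · [f(1.5) + f(2) + f(2.5) + f(3)].
Sum = 17.25.

17.25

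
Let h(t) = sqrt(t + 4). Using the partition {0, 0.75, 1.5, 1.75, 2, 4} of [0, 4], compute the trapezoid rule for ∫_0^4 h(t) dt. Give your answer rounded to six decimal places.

9.740773

Subinterval widths: 0.75, 0.75, 0.25, 0.25, 2.
h(0) ≈ 2.000000, h(0.75) ≈ 2.179449, h(1.5) ≈ 2.345208, h(1.75) ≈ 2.397916, h(2) ≈ 2.449490, h(4) ≈ 2.828427.
On each subinterval the trapezoid contributes (Δt_i/2)·[h(t_{i-1}) + h(t_i)].
Sum ≈ 9.740773.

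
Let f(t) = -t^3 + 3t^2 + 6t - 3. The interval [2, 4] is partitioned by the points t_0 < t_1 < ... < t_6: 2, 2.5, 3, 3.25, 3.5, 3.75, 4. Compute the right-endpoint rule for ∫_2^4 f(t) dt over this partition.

Subinterval widths: 0.5, 0.5, 0.25, 0.25, 0.25, 0.25.
Right endpoints: 2.5, 3, 3.25, 3.5, 3.75, 4.
f(2.5) = 15.125, f(3) = 15, f(3.25) = 13.859375, f(3.5) = 11.875, f(3.75) = 8.953125, f(4) = 5.
Sum = Σ Δt_i · f(t_i).
Sum = 24.984375.

24.984375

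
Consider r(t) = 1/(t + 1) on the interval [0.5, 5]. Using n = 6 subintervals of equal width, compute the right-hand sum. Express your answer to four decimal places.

1.2179

Δt = (5 − 0.5)/6 = 0.75.
Right endpoints: 1.25, 2, 2.75, 3.5, 4.25, 5.
r(1.25) = 4/9, r(2) = 1/3, r(2.75) = 4/15, r(3.5) = 2/9, r(4.25) = 4/21, r(5) = 1/6.
Sum = Δt · [r(1.25) + r(2) + r(2.75) + ...].
Sum ≈ 1.2179.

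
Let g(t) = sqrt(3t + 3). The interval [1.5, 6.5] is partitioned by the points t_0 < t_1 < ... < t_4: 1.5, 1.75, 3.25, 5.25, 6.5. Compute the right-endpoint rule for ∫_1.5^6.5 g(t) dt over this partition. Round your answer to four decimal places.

20.6637

Subinterval widths: 0.25, 1.5, 2, 1.25.
Right endpoints: 1.75, 3.25, 5.25, 6.5.
g(1.75) ≈ 2.8723, g(3.25) ≈ 3.5707, g(5.25) ≈ 4.3301, g(6.5) ≈ 4.7434.
Sum = Σ Δt_i · g(t_i).
Sum ≈ 20.6637.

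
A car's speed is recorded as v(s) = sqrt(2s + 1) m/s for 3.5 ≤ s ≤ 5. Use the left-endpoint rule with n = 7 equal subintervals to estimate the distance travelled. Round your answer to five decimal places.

Δs = (5 − 3.5)/7 = 3/14.
Left endpoints: 3.5, 26/7, 55/14, 29/7, 61/14, 32/7, 67/14.
v(3.5) ≈ 2.82843, v(26/7) ≈ 2.90320, v(55/14) ≈ 2.97610, v(29/7) ≈ 3.04725, v(61/14) ≈ 3.11677, v(32/7) ≈ 3.18479, v(67/14) ≈ 3.25137.
Sum = Δs · [v(3.5) + v(26/7) + v(55/14) + ...].
Sum ≈ 4.56598.

4.56598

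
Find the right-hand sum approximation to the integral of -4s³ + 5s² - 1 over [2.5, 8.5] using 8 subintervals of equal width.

-4997.8125

Δs = (8.5 − 2.5)/8 = 0.75.
Right endpoints: 3.25, 4, 4.75, 5.5, 6.25, 7, 7.75, 8.5.
f(3.25) = -85.5, f(4) = -177, f(4.75) = -316.875, f(5.5) = -515.25, f(6.25) = -782.25, f(7) = -1128, f(7.75) = -1562.625, f(8.5) = -2096.25.
Sum = Δs · [f(3.25) + f(4) + f(4.75) + ...].
Sum = -4997.8125.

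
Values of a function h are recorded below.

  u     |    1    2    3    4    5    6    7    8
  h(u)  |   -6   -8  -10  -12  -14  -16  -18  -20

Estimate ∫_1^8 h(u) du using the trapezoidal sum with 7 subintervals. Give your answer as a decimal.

Δu = 1.
T_7 = (1/2)·[(-6) + 2·(-8) + 2·(-10) + 2·(-12) + 2·(-14) + 2·(-16) + 2·(-18) + (-20)] = -91.

-91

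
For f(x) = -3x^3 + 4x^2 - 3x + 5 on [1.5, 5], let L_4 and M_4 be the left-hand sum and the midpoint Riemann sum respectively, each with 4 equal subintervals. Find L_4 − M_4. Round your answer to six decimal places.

L_4 ≈ -206.27441406.
M_4 ≈ -313.77294922.
L_4 − M_4 ≈ 107.498535.

107.498535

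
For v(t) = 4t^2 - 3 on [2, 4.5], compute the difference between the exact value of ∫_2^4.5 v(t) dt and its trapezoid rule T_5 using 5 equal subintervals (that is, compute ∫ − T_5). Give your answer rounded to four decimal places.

Exact integral: ∫_2^4.5 v(t) dt ≈ 103.333333.
T_5 = 103.75.
Error ≈ 103.333333 − 103.75 ≈ -0.4167.

-0.4167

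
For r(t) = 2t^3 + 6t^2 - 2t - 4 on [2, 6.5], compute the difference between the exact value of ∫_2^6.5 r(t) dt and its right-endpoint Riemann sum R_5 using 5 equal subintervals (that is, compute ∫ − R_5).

-358.32375

Exact integral: ∫_2^6.5 r(t) dt = 1361.53125.
R_5 = 1719.855.
Error = 1361.53125 − 1719.855 = -358.32375.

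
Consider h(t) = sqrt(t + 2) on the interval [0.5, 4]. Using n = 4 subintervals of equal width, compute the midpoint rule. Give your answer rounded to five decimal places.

Δt = (4 − 0.5)/4 = 0.875.
Midpoints: 0.9375, 1.8125, 2.6875, 3.5625.
h(0.9375) ≈ 1.71391, h(1.8125) ≈ 1.95256, h(2.6875) ≈ 2.16506, h(3.5625) ≈ 2.35850.
Sum = Δt · [h(0.9375) + h(1.8125) + h(2.6875) + h(3.5625)].
Sum ≈ 7.16628.

7.16628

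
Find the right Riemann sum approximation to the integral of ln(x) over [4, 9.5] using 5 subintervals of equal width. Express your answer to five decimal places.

10.80331

Δx = (9.5 − 4)/5 = 1.1.
Right endpoints: 5.1, 6.2, 7.3, 8.4, 9.5.
f(5.1) ≈ 1.62924, f(6.2) ≈ 1.82455, f(7.3) ≈ 1.98787, f(8.4) ≈ 2.12823, f(9.5) ≈ 2.25129.
Sum = Δx · [f(5.1) + f(6.2) + f(7.3) + f(8.4) + f(9.5)].
Sum ≈ 10.80331.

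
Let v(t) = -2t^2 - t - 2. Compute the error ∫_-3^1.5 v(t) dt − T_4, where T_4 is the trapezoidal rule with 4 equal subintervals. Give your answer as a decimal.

1.8984375

Exact integral: ∫_-3^1.5 v(t) dt = -25.875.
T_4 = -27.7734375.
Error = -25.875 − (-27.7734375) = 1.8984375.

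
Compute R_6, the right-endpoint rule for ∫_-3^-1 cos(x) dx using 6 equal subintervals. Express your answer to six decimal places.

-0.438805

Δx = (-1 − (-3))/6 = 1/3.
Right endpoints: -8/3, -7/3, -2, -5/3, -4/3, -1.
f(-8/3) ≈ -0.889327, f(-7/3) ≈ -0.690758, f(-2) ≈ -0.416147, f(-5/3) ≈ -0.095724, f(-4/3) ≈ 0.235238, f(-1) ≈ 0.540302.
Sum = Δx · [f(-8/3) + f(-7/3) + f(-2) + ...].
Sum ≈ -0.438805.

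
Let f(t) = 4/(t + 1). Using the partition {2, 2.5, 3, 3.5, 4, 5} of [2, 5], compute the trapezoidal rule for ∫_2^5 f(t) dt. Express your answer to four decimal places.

Subinterval widths: 0.5, 0.5, 0.5, 0.5, 1.
f(2) = 4/3, f(2.5) = 8/7, f(3) = 1, f(3.5) = 8/9, f(4) = 0.8, f(5) = 2/3.
On each subinterval the trapezoid contributes (Δt_i/2)·[f(t_{i-1}) + f(t_i)].
Sum ≈ 2.7825.

2.7825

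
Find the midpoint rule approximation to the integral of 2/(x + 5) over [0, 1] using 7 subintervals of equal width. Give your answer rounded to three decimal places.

0.365

Δx = (1 − 0)/7 = 1/7.
Midpoints: 1/14, 3/14, 5/14, 0.5, 9/14, 11/14, 13/14.
f(1/14) = 28/71, f(3/14) = 28/73, f(5/14) = 28/75, f(0.5) = 4/11, f(9/14) = 28/79, f(11/14) = 28/81, f(13/14) = 28/83.
Sum = Δx · [f(1/14) + f(3/14) + f(5/14) + ...].
Sum ≈ 0.365.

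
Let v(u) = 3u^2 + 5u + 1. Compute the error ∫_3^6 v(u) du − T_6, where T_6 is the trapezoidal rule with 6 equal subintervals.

Exact integral: ∫_3^6 v(u) du = 259.5.
T_6 = 259.875.
Error = 259.5 − 259.875 = -0.375.

-0.375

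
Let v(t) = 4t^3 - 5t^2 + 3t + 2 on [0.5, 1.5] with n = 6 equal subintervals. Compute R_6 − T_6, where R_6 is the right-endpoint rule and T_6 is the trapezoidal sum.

R_6 ≈ 5.115741.
T_6 ≈ 4.615741.
R_6 − T_6 = 0.5.

0.5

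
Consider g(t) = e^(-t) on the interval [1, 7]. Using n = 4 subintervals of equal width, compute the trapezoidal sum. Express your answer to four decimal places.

Δt = (7 − 1)/4 = 1.5.
g(1) ≈ 0.3679, g(2.5) ≈ 0.0821, g(4) ≈ 0.0183, g(5.5) ≈ 0.0041, g(7) ≈ 0.0009.
T_4 = (Δt/2)·[g(t_0) + 2g(t_1) + 2g(t_2) + 2g(t_3) + g(t_4)].
Sum ≈ 0.4333.

0.4333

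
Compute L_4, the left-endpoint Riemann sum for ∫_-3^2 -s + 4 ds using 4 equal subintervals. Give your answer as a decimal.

25.625

Δs = (2 − (-3))/4 = 1.25.
Left endpoints: -3, -1.75, -0.5, 0.75.
f(-3) = 7, f(-1.75) = 5.75, f(-0.5) = 4.5, f(0.75) = 3.25.
Sum = Δs · [f(-3) + f(-1.75) + f(-0.5) + f(0.75)].
Sum = 25.625.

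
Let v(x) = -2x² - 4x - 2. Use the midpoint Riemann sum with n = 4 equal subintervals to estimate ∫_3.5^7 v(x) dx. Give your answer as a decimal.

Δx = (7 − 3.5)/4 = 0.875.
Midpoints: 3.9375, 4.8125, 5.6875, 6.5625.
v(3.9375) = -48.7578125, v(4.8125) = -67.5703125, v(5.6875) = -89.4453125, v(6.5625) = -114.3828125.
Sum = Δx · [v(3.9375) + v(4.8125) + v(5.6875) + v(6.5625)].
Sum = -280.13671875.

-280.13671875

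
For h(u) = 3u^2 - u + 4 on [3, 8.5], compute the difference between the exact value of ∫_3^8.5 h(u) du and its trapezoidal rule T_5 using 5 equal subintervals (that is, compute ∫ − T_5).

Exact integral: ∫_3^8.5 h(u) du = 577.5.
T_5 = 580.8275.
Error = 577.5 − 580.8275 = -3.3275.

-3.3275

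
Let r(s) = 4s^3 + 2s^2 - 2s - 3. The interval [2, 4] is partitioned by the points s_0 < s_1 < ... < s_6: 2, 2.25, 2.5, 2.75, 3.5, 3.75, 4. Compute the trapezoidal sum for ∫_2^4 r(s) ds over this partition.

Subinterval widths: 0.25, 0.25, 0.25, 0.75, 0.25, 0.25.
r(2) = 33, r(2.25) = 48.1875, r(2.5) = 67, r(2.75) = 89.8125, r(3.5) = 186, r(3.75) = 228.5625, r(4) = 277.
On each subinterval the trapezoid contributes (Δs_i/2)·[r(s_{i-1}) + r(s_i)].
Sum = 262.59375.

262.59375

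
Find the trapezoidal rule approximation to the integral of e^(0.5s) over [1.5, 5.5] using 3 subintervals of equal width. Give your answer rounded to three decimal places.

28.046

Δs = (5.5 − 1.5)/3 = 4/3.
f(1.5) ≈ 2.117, f(17/6) ≈ 4.123, f(25/6) ≈ 8.031, f(5.5) ≈ 15.643.
T_3 = (Δs/2)·[f(s_0) + 2f(s_1) + 2f(s_2) + f(s_3)].
Sum ≈ 28.046.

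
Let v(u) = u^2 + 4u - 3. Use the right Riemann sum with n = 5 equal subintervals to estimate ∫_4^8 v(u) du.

259.36

Δu = (8 − 4)/5 = 0.8.
Right endpoints: 4.8, 5.6, 6.4, 7.2, 8.
v(4.8) = 39.24, v(5.6) = 50.76, v(6.4) = 63.56, v(7.2) = 77.64, v(8) = 93.
Sum = Δu · [v(4.8) + v(5.6) + v(6.4) + v(7.2) + v(8)].
Sum = 259.36.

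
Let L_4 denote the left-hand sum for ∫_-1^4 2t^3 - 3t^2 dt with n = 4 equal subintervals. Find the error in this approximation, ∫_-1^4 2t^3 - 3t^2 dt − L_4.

Exact integral: ∫_-1^4 f(t) dt = 62.5.
L_4 = 17.1875.
Error = 62.5 − 17.1875 = 45.3125.

45.3125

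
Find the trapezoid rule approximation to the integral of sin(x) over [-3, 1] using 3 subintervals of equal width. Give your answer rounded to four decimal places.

-1.2966

Δx = (1 − (-3))/3 = 4/3.
f(-3) ≈ -0.1411, f(-5/3) ≈ -0.9954, f(-1/3) ≈ -0.3272, f(1) ≈ 0.8415.
T_3 = (Δx/2)·[f(x_0) + 2f(x_1) + 2f(x_2) + f(x_3)].
Sum ≈ -1.2966.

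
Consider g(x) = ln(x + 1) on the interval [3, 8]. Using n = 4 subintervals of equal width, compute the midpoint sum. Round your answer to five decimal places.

Δx = (8 − 3)/4 = 1.25.
Midpoints: 3.625, 4.875, 6.125, 7.375.
g(3.625) ≈ 1.53148, g(4.875) ≈ 1.77071, g(6.125) ≈ 1.96361, g(7.375) ≈ 2.12525.
Sum = Δx · [g(3.625) + g(4.875) + g(6.125) + g(7.375)].
Sum ≈ 9.23880.

9.23880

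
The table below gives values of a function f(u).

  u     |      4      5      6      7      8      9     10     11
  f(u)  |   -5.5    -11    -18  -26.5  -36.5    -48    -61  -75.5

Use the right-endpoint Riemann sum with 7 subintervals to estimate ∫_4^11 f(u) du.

Δu = 1.
Sum = 1·[(-11) + (-18) + (-26.5) + (-36.5) + (-48) + (-61) + (-75.5)] = -276.5.

-276.5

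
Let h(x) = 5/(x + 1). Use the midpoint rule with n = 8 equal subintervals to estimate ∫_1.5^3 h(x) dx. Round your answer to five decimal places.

2.34931

Δx = (3 − 1.5)/8 = 0.1875.
Midpoints: 1.59375, 1.78125, 1.96875, 2.15625, 2.34375, 2.53125, 2.71875, 2.90625.
h(1.59375) = 160/83, h(1.78125) = 160/89, h(1.96875) = 32/19, h(2.15625) = 160/101, h(2.34375) = 160/107, h(2.53125) = 160/113, h(2.71875) = 160/119, h(2.90625) = 1.28.
Sum = Δx · [h(1.59375) + h(1.78125) + h(1.96875) + ...].
Sum ≈ 2.34931.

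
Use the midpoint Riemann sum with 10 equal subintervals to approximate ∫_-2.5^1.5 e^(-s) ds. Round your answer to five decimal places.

Δs = (1.5 − (-2.5))/10 = 0.4.
Midpoints: -2.3, -1.9, -1.5, -1.1, -0.7, -0.3, 0.1, 0.5, 0.9, 1.3.
f(-2.3) ≈ 9.97418, f(-1.9) ≈ 6.68589, f(-1.5) ≈ 4.48169, f(-1.1) ≈ 3.00417, f(-0.7) ≈ 2.01375, f(-0.3) ≈ 1.34986, f(0.1) ≈ 0.90484, f(0.5) ≈ 0.60653, f(0.9) ≈ 0.40657, f(1.3) ≈ 0.27253.
Sum = Δs · [f(-2.3) + f(-1.9) + f(-1.5) + ...].
Sum ≈ 11.88001.

11.88001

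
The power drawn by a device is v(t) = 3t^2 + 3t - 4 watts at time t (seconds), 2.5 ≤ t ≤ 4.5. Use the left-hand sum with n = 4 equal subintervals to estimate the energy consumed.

Δt = (4.5 − 2.5)/4 = 0.5.
Left endpoints: 2.5, 3, 3.5, 4.
v(2.5) = 22.25, v(3) = 32, v(3.5) = 43.25, v(4) = 56.
Sum = Δt · [v(2.5) + v(3) + v(3.5) + v(4)].
Sum = 76.75.

76.75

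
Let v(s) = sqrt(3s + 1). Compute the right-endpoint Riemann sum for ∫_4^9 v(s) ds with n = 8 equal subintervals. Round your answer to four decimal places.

23.0314

Δs = (9 − 4)/8 = 0.625.
Right endpoints: 4.625, 5.25, 5.875, 6.5, 7.125, 7.75, 8.375, 9.
v(4.625) ≈ 3.8568, v(5.25) ≈ 4.0927, v(5.875) ≈ 4.3157, v(6.5) ≈ 4.5277, v(7.125) ≈ 4.7302, v(7.75) ≈ 4.9244, v(8.375) ≈ 5.1113, v(9) ≈ 5.2915.
Sum = Δs · [v(4.625) + v(5.25) + v(5.875) + ...].
Sum ≈ 23.0314.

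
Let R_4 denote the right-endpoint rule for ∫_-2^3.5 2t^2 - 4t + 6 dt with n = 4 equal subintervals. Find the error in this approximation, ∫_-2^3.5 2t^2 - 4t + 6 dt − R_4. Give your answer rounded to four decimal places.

0.3151

Exact integral: ∫_-2^3.5 f(t) dt ≈ 50.416667.
R_4 = 50.1015625.
Error ≈ 50.416667 − 50.1015625 ≈ 0.3151.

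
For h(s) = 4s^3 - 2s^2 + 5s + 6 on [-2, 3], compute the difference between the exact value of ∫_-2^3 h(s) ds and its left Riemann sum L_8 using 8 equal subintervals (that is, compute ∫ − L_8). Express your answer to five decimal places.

Exact integral: ∫_-2^3 h(s) ds ≈ 84.1666667.
L_8 = 37.03125.
Error ≈ 84.1666667 − 37.03125 ≈ 47.13542.

47.13542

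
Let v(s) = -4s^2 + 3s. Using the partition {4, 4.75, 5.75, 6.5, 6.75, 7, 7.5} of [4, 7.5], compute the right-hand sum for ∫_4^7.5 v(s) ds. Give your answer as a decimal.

Subinterval widths: 0.75, 1, 0.75, 0.25, 0.25, 0.5.
Right endpoints: 4.75, 5.75, 6.5, 6.75, 7, 7.5.
v(4.75) = -76, v(5.75) = -115, v(6.5) = -149.5, v(6.75) = -162, v(7) = -175, v(7.5) = -202.5.
Sum = Σ Δs_i · v(s_i).
Sum = -469.625.

-469.625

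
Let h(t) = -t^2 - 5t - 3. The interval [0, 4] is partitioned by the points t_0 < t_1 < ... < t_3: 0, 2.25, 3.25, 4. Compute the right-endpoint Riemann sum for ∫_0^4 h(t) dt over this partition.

Subinterval widths: 2.25, 1, 0.75.
Right endpoints: 2.25, 3.25, 4.
h(2.25) = -19.3125, h(3.25) = -29.8125, h(4) = -39.
Sum = Σ Δt_i · h(t_i).
Sum = -102.515625.

-102.515625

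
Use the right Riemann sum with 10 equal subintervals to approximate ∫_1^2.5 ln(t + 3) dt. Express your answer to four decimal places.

Δt = (2.5 − 1)/10 = 0.15.
Right endpoints: 1.15, 1.3, 1.45, 1.6, 1.75, 1.9, 2.05, 2.2, 2.35, 2.5.
f(1.15) ≈ 1.4231, f(1.3) ≈ 1.4586, f(1.45) ≈ 1.4929, f(1.6) ≈ 1.5261, f(1.75) ≈ 1.5581, f(1.9) ≈ 1.5892, f(2.05) ≈ 1.6194, f(2.2) ≈ 1.6487, f(2.35) ≈ 1.6771, f(2.5) ≈ 1.7047.
Sum = Δt · [f(1.15) + f(1.3) + f(1.45) + ...].
Sum ≈ 2.3547.

2.3547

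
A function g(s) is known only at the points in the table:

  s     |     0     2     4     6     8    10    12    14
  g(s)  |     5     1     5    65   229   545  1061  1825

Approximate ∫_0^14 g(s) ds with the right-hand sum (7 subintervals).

Δs = 2.
Sum = 2·[1 + 5 + 65 + 229 + 545 + 1061 + 1825] = 7462.

7462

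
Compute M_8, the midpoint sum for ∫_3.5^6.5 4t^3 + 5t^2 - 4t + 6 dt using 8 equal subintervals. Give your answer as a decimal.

1976.96484375

Δt = (6.5 − 3.5)/8 = 0.375.
Midpoints: 3.6875, 4.0625, 4.4375, 4.8125, 5.1875, 5.5625, 5.9375, 6.3125.
f(3.6875) = 266039/1024, f(4.0625) = 348629/1024, f(4.4375) = 446699/1024, f(4.8125) = 561545/1024, f(5.1875) = 694463/1024, f(5.5625) = 846749/1024, f(5.9375) = 1019699/1024, f(6.3125) = 1214609/1024.
Sum = Δt · [f(3.6875) + f(4.0625) + f(4.4375) + ...].
Sum = 1976.96484375.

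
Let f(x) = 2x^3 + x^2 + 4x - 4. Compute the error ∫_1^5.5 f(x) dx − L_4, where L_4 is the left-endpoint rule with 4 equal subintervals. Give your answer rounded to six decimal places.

Exact integral: ∫_1^5.5 f(x) dx = 552.65625.
L_4 ≈ 359.49023438.
Error ≈ 552.65625 − 359.49023438 ≈ 193.166016.

193.166016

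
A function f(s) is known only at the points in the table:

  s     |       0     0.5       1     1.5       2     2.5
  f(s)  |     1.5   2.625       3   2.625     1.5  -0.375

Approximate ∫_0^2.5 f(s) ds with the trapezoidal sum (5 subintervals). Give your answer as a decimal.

5.15625

Δs = 0.5.
T_5 = (0.5/2)·[1.5 + 2·2.625 + 2·3 + 2·2.625 + 2·1.5 + (-0.375)] = 5.15625.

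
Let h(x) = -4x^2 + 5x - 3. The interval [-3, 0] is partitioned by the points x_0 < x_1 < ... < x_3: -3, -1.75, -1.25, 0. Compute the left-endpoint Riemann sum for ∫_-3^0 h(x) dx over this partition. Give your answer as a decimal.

-98.875

Subinterval widths: 1.25, 0.5, 1.25.
Left endpoints: -3, -1.75, -1.25.
h(-3) = -54, h(-1.75) = -24, h(-1.25) = -15.5.
Sum = Σ Δx_i · h(x_i).
Sum = -98.875.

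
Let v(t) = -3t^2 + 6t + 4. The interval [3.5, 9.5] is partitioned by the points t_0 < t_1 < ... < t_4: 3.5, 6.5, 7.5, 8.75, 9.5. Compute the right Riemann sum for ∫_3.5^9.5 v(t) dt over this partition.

Subinterval widths: 3, 1, 1.25, 0.75.
Right endpoints: 6.5, 7.5, 8.75, 9.5.
v(6.5) = -83.75, v(7.5) = -119.75, v(8.75) = -173.1875, v(9.5) = -209.75.
Sum = Σ Δt_i · v(t_i).
Sum = -744.796875.

-744.796875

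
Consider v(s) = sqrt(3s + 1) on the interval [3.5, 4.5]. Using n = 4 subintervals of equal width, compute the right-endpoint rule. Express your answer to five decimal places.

3.65538

Δs = (4.5 − 3.5)/4 = 0.25.
Right endpoints: 3.75, 4, 4.25, 4.5.
v(3.75) ≈ 3.50000, v(4) ≈ 3.60555, v(4.25) ≈ 3.70810, v(4.5) ≈ 3.80789.
Sum = Δs · [v(3.75) + v(4) + v(4.25) + v(4.5)].
Sum ≈ 3.65538.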